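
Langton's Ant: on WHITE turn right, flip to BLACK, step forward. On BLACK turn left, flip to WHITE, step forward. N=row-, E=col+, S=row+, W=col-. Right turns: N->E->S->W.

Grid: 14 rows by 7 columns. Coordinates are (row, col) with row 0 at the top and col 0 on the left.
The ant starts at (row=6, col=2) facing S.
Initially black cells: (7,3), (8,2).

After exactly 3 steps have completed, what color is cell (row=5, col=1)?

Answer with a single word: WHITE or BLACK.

Step 1: on WHITE (6,2): turn R to W, flip to black, move to (6,1). |black|=3
Step 2: on WHITE (6,1): turn R to N, flip to black, move to (5,1). |black|=4
Step 3: on WHITE (5,1): turn R to E, flip to black, move to (5,2). |black|=5

Answer: BLACK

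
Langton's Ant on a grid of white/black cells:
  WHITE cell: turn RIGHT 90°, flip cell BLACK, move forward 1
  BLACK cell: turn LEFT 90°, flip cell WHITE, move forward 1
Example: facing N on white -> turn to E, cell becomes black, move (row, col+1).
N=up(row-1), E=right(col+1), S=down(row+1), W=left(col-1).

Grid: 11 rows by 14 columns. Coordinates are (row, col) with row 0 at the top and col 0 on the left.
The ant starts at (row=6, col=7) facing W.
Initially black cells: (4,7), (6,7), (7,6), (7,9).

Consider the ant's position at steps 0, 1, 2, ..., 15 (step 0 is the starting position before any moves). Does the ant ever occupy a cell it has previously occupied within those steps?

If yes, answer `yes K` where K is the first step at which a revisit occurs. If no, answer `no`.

Step 1: on BLACK (6,7): turn L to S, flip to white, move to (7,7). |black|=3 — new cell
Step 2: on WHITE (7,7): turn R to W, flip to black, move to (7,6). |black|=4 — new cell
Step 3: on BLACK (7,6): turn L to S, flip to white, move to (8,6). |black|=3 — new cell
Step 4: on WHITE (8,6): turn R to W, flip to black, move to (8,5). |black|=4 — new cell
Step 5: on WHITE (8,5): turn R to N, flip to black, move to (7,5). |black|=5 — new cell
Step 6: on WHITE (7,5): turn R to E, flip to black, move to (7,6). |black|=6 — REVISIT

Answer: yes 6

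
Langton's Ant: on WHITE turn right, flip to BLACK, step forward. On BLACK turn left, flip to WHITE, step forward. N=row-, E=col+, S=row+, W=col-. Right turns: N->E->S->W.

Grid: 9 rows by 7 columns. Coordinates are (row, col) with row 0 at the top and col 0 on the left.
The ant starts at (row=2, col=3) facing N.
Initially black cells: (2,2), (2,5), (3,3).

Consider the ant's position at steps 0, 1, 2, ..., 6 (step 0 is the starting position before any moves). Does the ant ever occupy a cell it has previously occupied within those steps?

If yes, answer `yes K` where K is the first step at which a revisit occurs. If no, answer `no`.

Step 1: on WHITE (2,3): turn R to E, flip to black, move to (2,4). |black|=4 — new cell
Step 2: on WHITE (2,4): turn R to S, flip to black, move to (3,4). |black|=5 — new cell
Step 3: on WHITE (3,4): turn R to W, flip to black, move to (3,3). |black|=6 — new cell
Step 4: on BLACK (3,3): turn L to S, flip to white, move to (4,3). |black|=5 — new cell
Step 5: on WHITE (4,3): turn R to W, flip to black, move to (4,2). |black|=6 — new cell
Step 6: on WHITE (4,2): turn R to N, flip to black, move to (3,2). |black|=7 — new cell
No revisit within 6 steps.

Answer: no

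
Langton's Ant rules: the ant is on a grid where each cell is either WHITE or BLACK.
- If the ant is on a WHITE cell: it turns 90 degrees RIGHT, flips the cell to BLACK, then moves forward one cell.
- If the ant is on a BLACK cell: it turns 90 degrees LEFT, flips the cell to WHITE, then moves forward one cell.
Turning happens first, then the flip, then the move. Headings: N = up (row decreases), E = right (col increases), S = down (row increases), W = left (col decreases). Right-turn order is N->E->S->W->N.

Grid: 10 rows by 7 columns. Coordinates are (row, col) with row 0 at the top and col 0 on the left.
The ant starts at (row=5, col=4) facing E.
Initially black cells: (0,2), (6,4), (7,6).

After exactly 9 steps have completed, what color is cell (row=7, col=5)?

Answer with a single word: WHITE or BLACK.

Answer: BLACK

Derivation:
Step 1: on WHITE (5,4): turn R to S, flip to black, move to (6,4). |black|=4
Step 2: on BLACK (6,4): turn L to E, flip to white, move to (6,5). |black|=3
Step 3: on WHITE (6,5): turn R to S, flip to black, move to (7,5). |black|=4
Step 4: on WHITE (7,5): turn R to W, flip to black, move to (7,4). |black|=5
Step 5: on WHITE (7,4): turn R to N, flip to black, move to (6,4). |black|=6
Step 6: on WHITE (6,4): turn R to E, flip to black, move to (6,5). |black|=7
Step 7: on BLACK (6,5): turn L to N, flip to white, move to (5,5). |black|=6
Step 8: on WHITE (5,5): turn R to E, flip to black, move to (5,6). |black|=7
Step 9: on WHITE (5,6): turn R to S, flip to black, move to (6,6). |black|=8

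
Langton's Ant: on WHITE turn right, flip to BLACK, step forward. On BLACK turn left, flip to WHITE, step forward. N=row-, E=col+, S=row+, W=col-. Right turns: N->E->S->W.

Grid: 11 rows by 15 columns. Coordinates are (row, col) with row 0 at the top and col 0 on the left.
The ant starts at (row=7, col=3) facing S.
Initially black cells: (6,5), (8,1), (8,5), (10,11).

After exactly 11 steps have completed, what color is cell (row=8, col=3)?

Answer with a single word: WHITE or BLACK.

Step 1: on WHITE (7,3): turn R to W, flip to black, move to (7,2). |black|=5
Step 2: on WHITE (7,2): turn R to N, flip to black, move to (6,2). |black|=6
Step 3: on WHITE (6,2): turn R to E, flip to black, move to (6,3). |black|=7
Step 4: on WHITE (6,3): turn R to S, flip to black, move to (7,3). |black|=8
Step 5: on BLACK (7,3): turn L to E, flip to white, move to (7,4). |black|=7
Step 6: on WHITE (7,4): turn R to S, flip to black, move to (8,4). |black|=8
Step 7: on WHITE (8,4): turn R to W, flip to black, move to (8,3). |black|=9
Step 8: on WHITE (8,3): turn R to N, flip to black, move to (7,3). |black|=10
Step 9: on WHITE (7,3): turn R to E, flip to black, move to (7,4). |black|=11
Step 10: on BLACK (7,4): turn L to N, flip to white, move to (6,4). |black|=10
Step 11: on WHITE (6,4): turn R to E, flip to black, move to (6,5). |black|=11

Answer: BLACK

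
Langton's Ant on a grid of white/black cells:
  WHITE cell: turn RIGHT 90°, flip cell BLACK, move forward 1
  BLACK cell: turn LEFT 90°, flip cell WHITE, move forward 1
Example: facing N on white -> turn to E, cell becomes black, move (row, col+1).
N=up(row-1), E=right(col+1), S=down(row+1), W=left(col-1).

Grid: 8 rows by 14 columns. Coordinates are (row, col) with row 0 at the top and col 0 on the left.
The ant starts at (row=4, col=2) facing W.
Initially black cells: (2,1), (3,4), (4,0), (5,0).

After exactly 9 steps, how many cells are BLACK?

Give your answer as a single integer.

Step 1: on WHITE (4,2): turn R to N, flip to black, move to (3,2). |black|=5
Step 2: on WHITE (3,2): turn R to E, flip to black, move to (3,3). |black|=6
Step 3: on WHITE (3,3): turn R to S, flip to black, move to (4,3). |black|=7
Step 4: on WHITE (4,3): turn R to W, flip to black, move to (4,2). |black|=8
Step 5: on BLACK (4,2): turn L to S, flip to white, move to (5,2). |black|=7
Step 6: on WHITE (5,2): turn R to W, flip to black, move to (5,1). |black|=8
Step 7: on WHITE (5,1): turn R to N, flip to black, move to (4,1). |black|=9
Step 8: on WHITE (4,1): turn R to E, flip to black, move to (4,2). |black|=10
Step 9: on WHITE (4,2): turn R to S, flip to black, move to (5,2). |black|=11

Answer: 11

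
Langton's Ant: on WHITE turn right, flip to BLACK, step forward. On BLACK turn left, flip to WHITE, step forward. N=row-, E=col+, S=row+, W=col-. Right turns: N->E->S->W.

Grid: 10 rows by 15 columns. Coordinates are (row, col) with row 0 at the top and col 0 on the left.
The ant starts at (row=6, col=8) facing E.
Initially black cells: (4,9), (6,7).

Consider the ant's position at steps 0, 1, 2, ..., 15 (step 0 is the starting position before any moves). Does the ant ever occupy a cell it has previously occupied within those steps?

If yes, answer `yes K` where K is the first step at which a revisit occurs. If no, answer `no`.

Step 1: on WHITE (6,8): turn R to S, flip to black, move to (7,8). |black|=3 — new cell
Step 2: on WHITE (7,8): turn R to W, flip to black, move to (7,7). |black|=4 — new cell
Step 3: on WHITE (7,7): turn R to N, flip to black, move to (6,7). |black|=5 — new cell
Step 4: on BLACK (6,7): turn L to W, flip to white, move to (6,6). |black|=4 — new cell
Step 5: on WHITE (6,6): turn R to N, flip to black, move to (5,6). |black|=5 — new cell
Step 6: on WHITE (5,6): turn R to E, flip to black, move to (5,7). |black|=6 — new cell
Step 7: on WHITE (5,7): turn R to S, flip to black, move to (6,7). |black|=7 — REVISIT

Answer: yes 7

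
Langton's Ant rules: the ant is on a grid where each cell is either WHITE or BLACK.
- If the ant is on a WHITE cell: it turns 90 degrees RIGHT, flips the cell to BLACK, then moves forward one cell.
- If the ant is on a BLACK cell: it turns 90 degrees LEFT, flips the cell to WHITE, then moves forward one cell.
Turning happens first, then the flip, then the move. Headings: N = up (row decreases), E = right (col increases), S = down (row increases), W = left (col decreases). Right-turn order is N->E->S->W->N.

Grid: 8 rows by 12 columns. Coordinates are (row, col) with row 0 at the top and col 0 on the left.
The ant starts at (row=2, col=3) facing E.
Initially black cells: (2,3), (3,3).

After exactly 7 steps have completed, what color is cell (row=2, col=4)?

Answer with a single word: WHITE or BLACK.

Step 1: on BLACK (2,3): turn L to N, flip to white, move to (1,3). |black|=1
Step 2: on WHITE (1,3): turn R to E, flip to black, move to (1,4). |black|=2
Step 3: on WHITE (1,4): turn R to S, flip to black, move to (2,4). |black|=3
Step 4: on WHITE (2,4): turn R to W, flip to black, move to (2,3). |black|=4
Step 5: on WHITE (2,3): turn R to N, flip to black, move to (1,3). |black|=5
Step 6: on BLACK (1,3): turn L to W, flip to white, move to (1,2). |black|=4
Step 7: on WHITE (1,2): turn R to N, flip to black, move to (0,2). |black|=5

Answer: BLACK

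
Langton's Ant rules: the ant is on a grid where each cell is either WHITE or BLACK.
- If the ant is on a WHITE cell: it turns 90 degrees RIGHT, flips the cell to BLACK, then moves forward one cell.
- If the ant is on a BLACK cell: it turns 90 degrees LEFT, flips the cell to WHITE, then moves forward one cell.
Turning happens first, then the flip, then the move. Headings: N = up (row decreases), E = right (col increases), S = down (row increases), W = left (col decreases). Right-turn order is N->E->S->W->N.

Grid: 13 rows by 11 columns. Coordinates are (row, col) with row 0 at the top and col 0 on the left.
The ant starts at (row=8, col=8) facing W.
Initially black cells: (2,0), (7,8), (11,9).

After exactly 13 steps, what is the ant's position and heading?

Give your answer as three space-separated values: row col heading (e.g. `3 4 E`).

Answer: 7 8 N

Derivation:
Step 1: on WHITE (8,8): turn R to N, flip to black, move to (7,8). |black|=4
Step 2: on BLACK (7,8): turn L to W, flip to white, move to (7,7). |black|=3
Step 3: on WHITE (7,7): turn R to N, flip to black, move to (6,7). |black|=4
Step 4: on WHITE (6,7): turn R to E, flip to black, move to (6,8). |black|=5
Step 5: on WHITE (6,8): turn R to S, flip to black, move to (7,8). |black|=6
Step 6: on WHITE (7,8): turn R to W, flip to black, move to (7,7). |black|=7
Step 7: on BLACK (7,7): turn L to S, flip to white, move to (8,7). |black|=6
Step 8: on WHITE (8,7): turn R to W, flip to black, move to (8,6). |black|=7
Step 9: on WHITE (8,6): turn R to N, flip to black, move to (7,6). |black|=8
Step 10: on WHITE (7,6): turn R to E, flip to black, move to (7,7). |black|=9
Step 11: on WHITE (7,7): turn R to S, flip to black, move to (8,7). |black|=10
Step 12: on BLACK (8,7): turn L to E, flip to white, move to (8,8). |black|=9
Step 13: on BLACK (8,8): turn L to N, flip to white, move to (7,8). |black|=8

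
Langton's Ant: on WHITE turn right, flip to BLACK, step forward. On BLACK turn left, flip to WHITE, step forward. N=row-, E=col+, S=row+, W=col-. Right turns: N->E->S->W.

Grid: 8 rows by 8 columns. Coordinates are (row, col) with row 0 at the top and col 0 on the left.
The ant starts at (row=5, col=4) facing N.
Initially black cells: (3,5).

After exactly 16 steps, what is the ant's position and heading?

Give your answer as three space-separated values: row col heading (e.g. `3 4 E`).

Step 1: on WHITE (5,4): turn R to E, flip to black, move to (5,5). |black|=2
Step 2: on WHITE (5,5): turn R to S, flip to black, move to (6,5). |black|=3
Step 3: on WHITE (6,5): turn R to W, flip to black, move to (6,4). |black|=4
Step 4: on WHITE (6,4): turn R to N, flip to black, move to (5,4). |black|=5
Step 5: on BLACK (5,4): turn L to W, flip to white, move to (5,3). |black|=4
Step 6: on WHITE (5,3): turn R to N, flip to black, move to (4,3). |black|=5
Step 7: on WHITE (4,3): turn R to E, flip to black, move to (4,4). |black|=6
Step 8: on WHITE (4,4): turn R to S, flip to black, move to (5,4). |black|=7
Step 9: on WHITE (5,4): turn R to W, flip to black, move to (5,3). |black|=8
Step 10: on BLACK (5,3): turn L to S, flip to white, move to (6,3). |black|=7
Step 11: on WHITE (6,3): turn R to W, flip to black, move to (6,2). |black|=8
Step 12: on WHITE (6,2): turn R to N, flip to black, move to (5,2). |black|=9
Step 13: on WHITE (5,2): turn R to E, flip to black, move to (5,3). |black|=10
Step 14: on WHITE (5,3): turn R to S, flip to black, move to (6,3). |black|=11
Step 15: on BLACK (6,3): turn L to E, flip to white, move to (6,4). |black|=10
Step 16: on BLACK (6,4): turn L to N, flip to white, move to (5,4). |black|=9

Answer: 5 4 N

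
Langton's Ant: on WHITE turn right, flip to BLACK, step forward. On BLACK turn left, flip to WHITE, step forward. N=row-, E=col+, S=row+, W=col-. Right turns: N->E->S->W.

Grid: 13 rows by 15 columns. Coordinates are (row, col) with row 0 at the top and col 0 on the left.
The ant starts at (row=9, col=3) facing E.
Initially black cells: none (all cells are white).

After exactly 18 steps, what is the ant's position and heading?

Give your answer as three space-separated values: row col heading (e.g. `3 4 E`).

Step 1: on WHITE (9,3): turn R to S, flip to black, move to (10,3). |black|=1
Step 2: on WHITE (10,3): turn R to W, flip to black, move to (10,2). |black|=2
Step 3: on WHITE (10,2): turn R to N, flip to black, move to (9,2). |black|=3
Step 4: on WHITE (9,2): turn R to E, flip to black, move to (9,3). |black|=4
Step 5: on BLACK (9,3): turn L to N, flip to white, move to (8,3). |black|=3
Step 6: on WHITE (8,3): turn R to E, flip to black, move to (8,4). |black|=4
Step 7: on WHITE (8,4): turn R to S, flip to black, move to (9,4). |black|=5
Step 8: on WHITE (9,4): turn R to W, flip to black, move to (9,3). |black|=6
Step 9: on WHITE (9,3): turn R to N, flip to black, move to (8,3). |black|=7
Step 10: on BLACK (8,3): turn L to W, flip to white, move to (8,2). |black|=6
Step 11: on WHITE (8,2): turn R to N, flip to black, move to (7,2). |black|=7
Step 12: on WHITE (7,2): turn R to E, flip to black, move to (7,3). |black|=8
Step 13: on WHITE (7,3): turn R to S, flip to black, move to (8,3). |black|=9
Step 14: on WHITE (8,3): turn R to W, flip to black, move to (8,2). |black|=10
Step 15: on BLACK (8,2): turn L to S, flip to white, move to (9,2). |black|=9
Step 16: on BLACK (9,2): turn L to E, flip to white, move to (9,3). |black|=8
Step 17: on BLACK (9,3): turn L to N, flip to white, move to (8,3). |black|=7
Step 18: on BLACK (8,3): turn L to W, flip to white, move to (8,2). |black|=6

Answer: 8 2 W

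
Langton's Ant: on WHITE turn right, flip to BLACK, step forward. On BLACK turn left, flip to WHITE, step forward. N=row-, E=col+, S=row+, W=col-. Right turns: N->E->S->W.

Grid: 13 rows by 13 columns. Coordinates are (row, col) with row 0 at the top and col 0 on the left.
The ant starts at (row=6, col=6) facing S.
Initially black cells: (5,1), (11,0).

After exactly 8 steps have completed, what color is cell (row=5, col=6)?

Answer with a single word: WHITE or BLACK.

Answer: BLACK

Derivation:
Step 1: on WHITE (6,6): turn R to W, flip to black, move to (6,5). |black|=3
Step 2: on WHITE (6,5): turn R to N, flip to black, move to (5,5). |black|=4
Step 3: on WHITE (5,5): turn R to E, flip to black, move to (5,6). |black|=5
Step 4: on WHITE (5,6): turn R to S, flip to black, move to (6,6). |black|=6
Step 5: on BLACK (6,6): turn L to E, flip to white, move to (6,7). |black|=5
Step 6: on WHITE (6,7): turn R to S, flip to black, move to (7,7). |black|=6
Step 7: on WHITE (7,7): turn R to W, flip to black, move to (7,6). |black|=7
Step 8: on WHITE (7,6): turn R to N, flip to black, move to (6,6). |black|=8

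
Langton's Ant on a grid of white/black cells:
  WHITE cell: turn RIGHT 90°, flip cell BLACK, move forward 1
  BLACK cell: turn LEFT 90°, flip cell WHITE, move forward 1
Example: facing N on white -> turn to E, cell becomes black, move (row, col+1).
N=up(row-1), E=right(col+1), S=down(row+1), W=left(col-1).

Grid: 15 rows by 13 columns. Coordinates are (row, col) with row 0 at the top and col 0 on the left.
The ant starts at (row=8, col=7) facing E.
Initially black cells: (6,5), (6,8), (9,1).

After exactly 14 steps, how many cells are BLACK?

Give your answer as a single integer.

Answer: 13

Derivation:
Step 1: on WHITE (8,7): turn R to S, flip to black, move to (9,7). |black|=4
Step 2: on WHITE (9,7): turn R to W, flip to black, move to (9,6). |black|=5
Step 3: on WHITE (9,6): turn R to N, flip to black, move to (8,6). |black|=6
Step 4: on WHITE (8,6): turn R to E, flip to black, move to (8,7). |black|=7
Step 5: on BLACK (8,7): turn L to N, flip to white, move to (7,7). |black|=6
Step 6: on WHITE (7,7): turn R to E, flip to black, move to (7,8). |black|=7
Step 7: on WHITE (7,8): turn R to S, flip to black, move to (8,8). |black|=8
Step 8: on WHITE (8,8): turn R to W, flip to black, move to (8,7). |black|=9
Step 9: on WHITE (8,7): turn R to N, flip to black, move to (7,7). |black|=10
Step 10: on BLACK (7,7): turn L to W, flip to white, move to (7,6). |black|=9
Step 11: on WHITE (7,6): turn R to N, flip to black, move to (6,6). |black|=10
Step 12: on WHITE (6,6): turn R to E, flip to black, move to (6,7). |black|=11
Step 13: on WHITE (6,7): turn R to S, flip to black, move to (7,7). |black|=12
Step 14: on WHITE (7,7): turn R to W, flip to black, move to (7,6). |black|=13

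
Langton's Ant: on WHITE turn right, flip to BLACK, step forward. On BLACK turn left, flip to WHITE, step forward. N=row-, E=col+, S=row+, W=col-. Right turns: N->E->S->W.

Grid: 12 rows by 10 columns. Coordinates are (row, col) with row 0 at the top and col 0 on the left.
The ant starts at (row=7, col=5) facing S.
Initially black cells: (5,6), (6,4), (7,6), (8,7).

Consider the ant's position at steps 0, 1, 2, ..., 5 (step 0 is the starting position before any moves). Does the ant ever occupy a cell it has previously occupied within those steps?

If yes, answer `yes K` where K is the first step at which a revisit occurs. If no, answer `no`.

Answer: no

Derivation:
Step 1: on WHITE (7,5): turn R to W, flip to black, move to (7,4). |black|=5 — new cell
Step 2: on WHITE (7,4): turn R to N, flip to black, move to (6,4). |black|=6 — new cell
Step 3: on BLACK (6,4): turn L to W, flip to white, move to (6,3). |black|=5 — new cell
Step 4: on WHITE (6,3): turn R to N, flip to black, move to (5,3). |black|=6 — new cell
Step 5: on WHITE (5,3): turn R to E, flip to black, move to (5,4). |black|=7 — new cell
No revisit within 5 steps.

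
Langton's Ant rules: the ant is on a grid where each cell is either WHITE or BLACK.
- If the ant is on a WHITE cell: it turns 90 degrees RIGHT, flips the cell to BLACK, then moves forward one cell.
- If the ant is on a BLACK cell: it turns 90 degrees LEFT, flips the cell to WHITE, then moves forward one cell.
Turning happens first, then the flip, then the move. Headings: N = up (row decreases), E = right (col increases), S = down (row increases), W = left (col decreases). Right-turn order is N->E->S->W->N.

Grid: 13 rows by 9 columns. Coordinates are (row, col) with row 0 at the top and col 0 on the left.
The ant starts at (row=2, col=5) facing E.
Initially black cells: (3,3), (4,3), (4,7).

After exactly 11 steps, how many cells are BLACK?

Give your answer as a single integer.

Answer: 10

Derivation:
Step 1: on WHITE (2,5): turn R to S, flip to black, move to (3,5). |black|=4
Step 2: on WHITE (3,5): turn R to W, flip to black, move to (3,4). |black|=5
Step 3: on WHITE (3,4): turn R to N, flip to black, move to (2,4). |black|=6
Step 4: on WHITE (2,4): turn R to E, flip to black, move to (2,5). |black|=7
Step 5: on BLACK (2,5): turn L to N, flip to white, move to (1,5). |black|=6
Step 6: on WHITE (1,5): turn R to E, flip to black, move to (1,6). |black|=7
Step 7: on WHITE (1,6): turn R to S, flip to black, move to (2,6). |black|=8
Step 8: on WHITE (2,6): turn R to W, flip to black, move to (2,5). |black|=9
Step 9: on WHITE (2,5): turn R to N, flip to black, move to (1,5). |black|=10
Step 10: on BLACK (1,5): turn L to W, flip to white, move to (1,4). |black|=9
Step 11: on WHITE (1,4): turn R to N, flip to black, move to (0,4). |black|=10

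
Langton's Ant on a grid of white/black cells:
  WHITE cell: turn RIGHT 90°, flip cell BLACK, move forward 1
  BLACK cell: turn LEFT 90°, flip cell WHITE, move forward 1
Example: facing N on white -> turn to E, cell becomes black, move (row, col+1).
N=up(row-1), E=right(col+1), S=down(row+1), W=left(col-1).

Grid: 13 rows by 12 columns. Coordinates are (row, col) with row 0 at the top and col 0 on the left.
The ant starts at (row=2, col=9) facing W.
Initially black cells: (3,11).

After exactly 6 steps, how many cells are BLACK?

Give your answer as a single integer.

Answer: 5

Derivation:
Step 1: on WHITE (2,9): turn R to N, flip to black, move to (1,9). |black|=2
Step 2: on WHITE (1,9): turn R to E, flip to black, move to (1,10). |black|=3
Step 3: on WHITE (1,10): turn R to S, flip to black, move to (2,10). |black|=4
Step 4: on WHITE (2,10): turn R to W, flip to black, move to (2,9). |black|=5
Step 5: on BLACK (2,9): turn L to S, flip to white, move to (3,9). |black|=4
Step 6: on WHITE (3,9): turn R to W, flip to black, move to (3,8). |black|=5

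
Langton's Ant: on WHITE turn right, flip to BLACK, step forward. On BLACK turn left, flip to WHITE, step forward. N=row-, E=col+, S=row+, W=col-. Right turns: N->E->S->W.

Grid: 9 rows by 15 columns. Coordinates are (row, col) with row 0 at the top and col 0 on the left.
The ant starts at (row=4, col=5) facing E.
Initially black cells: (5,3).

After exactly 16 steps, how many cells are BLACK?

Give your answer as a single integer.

Answer: 9

Derivation:
Step 1: on WHITE (4,5): turn R to S, flip to black, move to (5,5). |black|=2
Step 2: on WHITE (5,5): turn R to W, flip to black, move to (5,4). |black|=3
Step 3: on WHITE (5,4): turn R to N, flip to black, move to (4,4). |black|=4
Step 4: on WHITE (4,4): turn R to E, flip to black, move to (4,5). |black|=5
Step 5: on BLACK (4,5): turn L to N, flip to white, move to (3,5). |black|=4
Step 6: on WHITE (3,5): turn R to E, flip to black, move to (3,6). |black|=5
Step 7: on WHITE (3,6): turn R to S, flip to black, move to (4,6). |black|=6
Step 8: on WHITE (4,6): turn R to W, flip to black, move to (4,5). |black|=7
Step 9: on WHITE (4,5): turn R to N, flip to black, move to (3,5). |black|=8
Step 10: on BLACK (3,5): turn L to W, flip to white, move to (3,4). |black|=7
Step 11: on WHITE (3,4): turn R to N, flip to black, move to (2,4). |black|=8
Step 12: on WHITE (2,4): turn R to E, flip to black, move to (2,5). |black|=9
Step 13: on WHITE (2,5): turn R to S, flip to black, move to (3,5). |black|=10
Step 14: on WHITE (3,5): turn R to W, flip to black, move to (3,4). |black|=11
Step 15: on BLACK (3,4): turn L to S, flip to white, move to (4,4). |black|=10
Step 16: on BLACK (4,4): turn L to E, flip to white, move to (4,5). |black|=9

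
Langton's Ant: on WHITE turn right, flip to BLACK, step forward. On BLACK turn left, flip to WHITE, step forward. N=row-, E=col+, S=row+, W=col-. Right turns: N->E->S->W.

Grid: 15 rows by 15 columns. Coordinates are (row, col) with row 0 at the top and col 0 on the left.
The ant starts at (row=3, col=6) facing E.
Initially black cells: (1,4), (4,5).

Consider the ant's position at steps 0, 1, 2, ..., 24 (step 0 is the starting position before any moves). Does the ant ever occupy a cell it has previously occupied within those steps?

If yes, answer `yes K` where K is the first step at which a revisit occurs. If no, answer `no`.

Answer: yes 6

Derivation:
Step 1: on WHITE (3,6): turn R to S, flip to black, move to (4,6). |black|=3 — new cell
Step 2: on WHITE (4,6): turn R to W, flip to black, move to (4,5). |black|=4 — new cell
Step 3: on BLACK (4,5): turn L to S, flip to white, move to (5,5). |black|=3 — new cell
Step 4: on WHITE (5,5): turn R to W, flip to black, move to (5,4). |black|=4 — new cell
Step 5: on WHITE (5,4): turn R to N, flip to black, move to (4,4). |black|=5 — new cell
Step 6: on WHITE (4,4): turn R to E, flip to black, move to (4,5). |black|=6 — REVISIT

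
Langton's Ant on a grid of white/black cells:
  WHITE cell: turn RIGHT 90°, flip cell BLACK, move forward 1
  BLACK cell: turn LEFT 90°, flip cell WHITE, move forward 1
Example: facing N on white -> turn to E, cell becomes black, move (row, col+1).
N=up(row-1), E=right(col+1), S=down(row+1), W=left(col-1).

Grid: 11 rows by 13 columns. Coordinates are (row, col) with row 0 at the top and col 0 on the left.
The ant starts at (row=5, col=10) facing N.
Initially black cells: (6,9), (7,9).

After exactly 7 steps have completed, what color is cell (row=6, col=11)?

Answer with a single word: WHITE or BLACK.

Step 1: on WHITE (5,10): turn R to E, flip to black, move to (5,11). |black|=3
Step 2: on WHITE (5,11): turn R to S, flip to black, move to (6,11). |black|=4
Step 3: on WHITE (6,11): turn R to W, flip to black, move to (6,10). |black|=5
Step 4: on WHITE (6,10): turn R to N, flip to black, move to (5,10). |black|=6
Step 5: on BLACK (5,10): turn L to W, flip to white, move to (5,9). |black|=5
Step 6: on WHITE (5,9): turn R to N, flip to black, move to (4,9). |black|=6
Step 7: on WHITE (4,9): turn R to E, flip to black, move to (4,10). |black|=7

Answer: BLACK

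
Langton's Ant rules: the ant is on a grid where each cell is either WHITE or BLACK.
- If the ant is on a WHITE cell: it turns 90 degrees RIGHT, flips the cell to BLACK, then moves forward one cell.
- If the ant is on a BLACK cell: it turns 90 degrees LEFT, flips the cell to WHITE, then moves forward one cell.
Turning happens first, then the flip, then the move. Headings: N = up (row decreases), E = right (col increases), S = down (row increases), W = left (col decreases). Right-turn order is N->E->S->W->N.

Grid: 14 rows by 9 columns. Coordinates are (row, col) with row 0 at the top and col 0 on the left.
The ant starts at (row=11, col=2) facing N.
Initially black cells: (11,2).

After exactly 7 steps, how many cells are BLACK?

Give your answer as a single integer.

Answer: 4

Derivation:
Step 1: on BLACK (11,2): turn L to W, flip to white, move to (11,1). |black|=0
Step 2: on WHITE (11,1): turn R to N, flip to black, move to (10,1). |black|=1
Step 3: on WHITE (10,1): turn R to E, flip to black, move to (10,2). |black|=2
Step 4: on WHITE (10,2): turn R to S, flip to black, move to (11,2). |black|=3
Step 5: on WHITE (11,2): turn R to W, flip to black, move to (11,1). |black|=4
Step 6: on BLACK (11,1): turn L to S, flip to white, move to (12,1). |black|=3
Step 7: on WHITE (12,1): turn R to W, flip to black, move to (12,0). |black|=4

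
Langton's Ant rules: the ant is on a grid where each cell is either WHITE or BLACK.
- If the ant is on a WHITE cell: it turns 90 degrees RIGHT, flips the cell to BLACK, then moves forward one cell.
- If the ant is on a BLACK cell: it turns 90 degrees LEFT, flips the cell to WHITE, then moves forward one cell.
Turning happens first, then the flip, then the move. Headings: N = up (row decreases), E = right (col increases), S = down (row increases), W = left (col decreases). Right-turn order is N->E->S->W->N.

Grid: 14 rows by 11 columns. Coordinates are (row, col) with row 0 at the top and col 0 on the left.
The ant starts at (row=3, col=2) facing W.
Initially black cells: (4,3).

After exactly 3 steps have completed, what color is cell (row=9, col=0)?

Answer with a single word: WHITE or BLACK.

Step 1: on WHITE (3,2): turn R to N, flip to black, move to (2,2). |black|=2
Step 2: on WHITE (2,2): turn R to E, flip to black, move to (2,3). |black|=3
Step 3: on WHITE (2,3): turn R to S, flip to black, move to (3,3). |black|=4

Answer: WHITE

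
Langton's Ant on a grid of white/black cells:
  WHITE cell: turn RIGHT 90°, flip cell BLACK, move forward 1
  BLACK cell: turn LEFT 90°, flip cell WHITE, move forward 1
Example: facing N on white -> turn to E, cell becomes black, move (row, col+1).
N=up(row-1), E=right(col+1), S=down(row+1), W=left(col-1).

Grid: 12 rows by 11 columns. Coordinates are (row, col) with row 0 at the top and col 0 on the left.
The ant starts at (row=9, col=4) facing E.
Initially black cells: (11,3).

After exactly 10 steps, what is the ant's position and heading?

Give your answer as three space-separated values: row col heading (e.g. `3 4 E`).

Step 1: on WHITE (9,4): turn R to S, flip to black, move to (10,4). |black|=2
Step 2: on WHITE (10,4): turn R to W, flip to black, move to (10,3). |black|=3
Step 3: on WHITE (10,3): turn R to N, flip to black, move to (9,3). |black|=4
Step 4: on WHITE (9,3): turn R to E, flip to black, move to (9,4). |black|=5
Step 5: on BLACK (9,4): turn L to N, flip to white, move to (8,4). |black|=4
Step 6: on WHITE (8,4): turn R to E, flip to black, move to (8,5). |black|=5
Step 7: on WHITE (8,5): turn R to S, flip to black, move to (9,5). |black|=6
Step 8: on WHITE (9,5): turn R to W, flip to black, move to (9,4). |black|=7
Step 9: on WHITE (9,4): turn R to N, flip to black, move to (8,4). |black|=8
Step 10: on BLACK (8,4): turn L to W, flip to white, move to (8,3). |black|=7

Answer: 8 3 W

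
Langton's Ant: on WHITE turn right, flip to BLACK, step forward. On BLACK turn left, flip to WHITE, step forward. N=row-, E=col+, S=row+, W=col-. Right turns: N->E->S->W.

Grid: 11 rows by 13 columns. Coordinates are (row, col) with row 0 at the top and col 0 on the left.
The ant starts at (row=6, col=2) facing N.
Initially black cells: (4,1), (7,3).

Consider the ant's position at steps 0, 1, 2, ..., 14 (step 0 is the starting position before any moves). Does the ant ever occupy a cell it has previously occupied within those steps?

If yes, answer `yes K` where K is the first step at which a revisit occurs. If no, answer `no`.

Answer: yes 6

Derivation:
Step 1: on WHITE (6,2): turn R to E, flip to black, move to (6,3). |black|=3 — new cell
Step 2: on WHITE (6,3): turn R to S, flip to black, move to (7,3). |black|=4 — new cell
Step 3: on BLACK (7,3): turn L to E, flip to white, move to (7,4). |black|=3 — new cell
Step 4: on WHITE (7,4): turn R to S, flip to black, move to (8,4). |black|=4 — new cell
Step 5: on WHITE (8,4): turn R to W, flip to black, move to (8,3). |black|=5 — new cell
Step 6: on WHITE (8,3): turn R to N, flip to black, move to (7,3). |black|=6 — REVISIT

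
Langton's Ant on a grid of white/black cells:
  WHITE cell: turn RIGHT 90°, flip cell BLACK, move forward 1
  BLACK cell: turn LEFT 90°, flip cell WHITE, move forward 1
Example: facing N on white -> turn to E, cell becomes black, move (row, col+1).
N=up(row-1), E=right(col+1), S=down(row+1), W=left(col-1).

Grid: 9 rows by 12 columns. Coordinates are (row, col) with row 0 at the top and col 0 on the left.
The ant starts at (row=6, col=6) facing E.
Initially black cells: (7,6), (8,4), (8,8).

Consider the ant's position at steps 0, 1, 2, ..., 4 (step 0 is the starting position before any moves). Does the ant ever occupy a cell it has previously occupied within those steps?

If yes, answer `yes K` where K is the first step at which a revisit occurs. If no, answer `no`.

Step 1: on WHITE (6,6): turn R to S, flip to black, move to (7,6). |black|=4 — new cell
Step 2: on BLACK (7,6): turn L to E, flip to white, move to (7,7). |black|=3 — new cell
Step 3: on WHITE (7,7): turn R to S, flip to black, move to (8,7). |black|=4 — new cell
Step 4: on WHITE (8,7): turn R to W, flip to black, move to (8,6). |black|=5 — new cell
No revisit within 4 steps.

Answer: no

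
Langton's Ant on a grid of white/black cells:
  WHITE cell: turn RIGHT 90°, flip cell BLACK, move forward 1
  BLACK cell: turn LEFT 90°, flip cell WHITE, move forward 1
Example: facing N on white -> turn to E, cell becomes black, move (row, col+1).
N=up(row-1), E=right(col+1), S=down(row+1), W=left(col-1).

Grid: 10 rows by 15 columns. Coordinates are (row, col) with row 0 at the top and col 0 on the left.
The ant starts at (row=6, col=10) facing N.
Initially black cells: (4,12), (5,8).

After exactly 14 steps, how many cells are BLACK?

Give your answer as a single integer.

Step 1: on WHITE (6,10): turn R to E, flip to black, move to (6,11). |black|=3
Step 2: on WHITE (6,11): turn R to S, flip to black, move to (7,11). |black|=4
Step 3: on WHITE (7,11): turn R to W, flip to black, move to (7,10). |black|=5
Step 4: on WHITE (7,10): turn R to N, flip to black, move to (6,10). |black|=6
Step 5: on BLACK (6,10): turn L to W, flip to white, move to (6,9). |black|=5
Step 6: on WHITE (6,9): turn R to N, flip to black, move to (5,9). |black|=6
Step 7: on WHITE (5,9): turn R to E, flip to black, move to (5,10). |black|=7
Step 8: on WHITE (5,10): turn R to S, flip to black, move to (6,10). |black|=8
Step 9: on WHITE (6,10): turn R to W, flip to black, move to (6,9). |black|=9
Step 10: on BLACK (6,9): turn L to S, flip to white, move to (7,9). |black|=8
Step 11: on WHITE (7,9): turn R to W, flip to black, move to (7,8). |black|=9
Step 12: on WHITE (7,8): turn R to N, flip to black, move to (6,8). |black|=10
Step 13: on WHITE (6,8): turn R to E, flip to black, move to (6,9). |black|=11
Step 14: on WHITE (6,9): turn R to S, flip to black, move to (7,9). |black|=12

Answer: 12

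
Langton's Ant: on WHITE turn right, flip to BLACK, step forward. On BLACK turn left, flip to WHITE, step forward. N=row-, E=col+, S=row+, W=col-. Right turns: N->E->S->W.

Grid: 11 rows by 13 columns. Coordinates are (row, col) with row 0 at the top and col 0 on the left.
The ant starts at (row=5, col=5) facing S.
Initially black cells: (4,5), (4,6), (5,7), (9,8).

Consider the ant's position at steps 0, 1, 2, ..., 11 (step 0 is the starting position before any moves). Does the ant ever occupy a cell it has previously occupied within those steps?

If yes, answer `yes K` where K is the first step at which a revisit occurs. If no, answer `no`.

Step 1: on WHITE (5,5): turn R to W, flip to black, move to (5,4). |black|=5 — new cell
Step 2: on WHITE (5,4): turn R to N, flip to black, move to (4,4). |black|=6 — new cell
Step 3: on WHITE (4,4): turn R to E, flip to black, move to (4,5). |black|=7 — new cell
Step 4: on BLACK (4,5): turn L to N, flip to white, move to (3,5). |black|=6 — new cell
Step 5: on WHITE (3,5): turn R to E, flip to black, move to (3,6). |black|=7 — new cell
Step 6: on WHITE (3,6): turn R to S, flip to black, move to (4,6). |black|=8 — new cell
Step 7: on BLACK (4,6): turn L to E, flip to white, move to (4,7). |black|=7 — new cell
Step 8: on WHITE (4,7): turn R to S, flip to black, move to (5,7). |black|=8 — new cell
Step 9: on BLACK (5,7): turn L to E, flip to white, move to (5,8). |black|=7 — new cell
Step 10: on WHITE (5,8): turn R to S, flip to black, move to (6,8). |black|=8 — new cell
Step 11: on WHITE (6,8): turn R to W, flip to black, move to (6,7). |black|=9 — new cell
No revisit within 11 steps.

Answer: no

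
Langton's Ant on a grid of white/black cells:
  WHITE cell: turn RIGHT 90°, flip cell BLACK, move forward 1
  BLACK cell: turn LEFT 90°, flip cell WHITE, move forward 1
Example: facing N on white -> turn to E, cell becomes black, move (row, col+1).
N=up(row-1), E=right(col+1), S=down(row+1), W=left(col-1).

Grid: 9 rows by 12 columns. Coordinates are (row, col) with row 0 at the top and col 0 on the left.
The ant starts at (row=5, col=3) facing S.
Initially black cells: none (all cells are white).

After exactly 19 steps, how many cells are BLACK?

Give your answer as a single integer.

Answer: 7

Derivation:
Step 1: on WHITE (5,3): turn R to W, flip to black, move to (5,2). |black|=1
Step 2: on WHITE (5,2): turn R to N, flip to black, move to (4,2). |black|=2
Step 3: on WHITE (4,2): turn R to E, flip to black, move to (4,3). |black|=3
Step 4: on WHITE (4,3): turn R to S, flip to black, move to (5,3). |black|=4
Step 5: on BLACK (5,3): turn L to E, flip to white, move to (5,4). |black|=3
Step 6: on WHITE (5,4): turn R to S, flip to black, move to (6,4). |black|=4
Step 7: on WHITE (6,4): turn R to W, flip to black, move to (6,3). |black|=5
Step 8: on WHITE (6,3): turn R to N, flip to black, move to (5,3). |black|=6
Step 9: on WHITE (5,3): turn R to E, flip to black, move to (5,4). |black|=7
Step 10: on BLACK (5,4): turn L to N, flip to white, move to (4,4). |black|=6
Step 11: on WHITE (4,4): turn R to E, flip to black, move to (4,5). |black|=7
Step 12: on WHITE (4,5): turn R to S, flip to black, move to (5,5). |black|=8
Step 13: on WHITE (5,5): turn R to W, flip to black, move to (5,4). |black|=9
Step 14: on WHITE (5,4): turn R to N, flip to black, move to (4,4). |black|=10
Step 15: on BLACK (4,4): turn L to W, flip to white, move to (4,3). |black|=9
Step 16: on BLACK (4,3): turn L to S, flip to white, move to (5,3). |black|=8
Step 17: on BLACK (5,3): turn L to E, flip to white, move to (5,4). |black|=7
Step 18: on BLACK (5,4): turn L to N, flip to white, move to (4,4). |black|=6
Step 19: on WHITE (4,4): turn R to E, flip to black, move to (4,5). |black|=7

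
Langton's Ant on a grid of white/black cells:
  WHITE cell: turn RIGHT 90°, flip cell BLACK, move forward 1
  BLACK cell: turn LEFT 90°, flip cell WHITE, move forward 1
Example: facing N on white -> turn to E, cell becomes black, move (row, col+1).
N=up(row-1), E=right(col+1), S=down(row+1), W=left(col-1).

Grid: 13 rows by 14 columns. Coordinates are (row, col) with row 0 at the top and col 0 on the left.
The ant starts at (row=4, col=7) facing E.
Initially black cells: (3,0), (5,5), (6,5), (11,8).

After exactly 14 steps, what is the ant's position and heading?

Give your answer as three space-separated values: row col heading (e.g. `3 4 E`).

Answer: 3 6 W

Derivation:
Step 1: on WHITE (4,7): turn R to S, flip to black, move to (5,7). |black|=5
Step 2: on WHITE (5,7): turn R to W, flip to black, move to (5,6). |black|=6
Step 3: on WHITE (5,6): turn R to N, flip to black, move to (4,6). |black|=7
Step 4: on WHITE (4,6): turn R to E, flip to black, move to (4,7). |black|=8
Step 5: on BLACK (4,7): turn L to N, flip to white, move to (3,7). |black|=7
Step 6: on WHITE (3,7): turn R to E, flip to black, move to (3,8). |black|=8
Step 7: on WHITE (3,8): turn R to S, flip to black, move to (4,8). |black|=9
Step 8: on WHITE (4,8): turn R to W, flip to black, move to (4,7). |black|=10
Step 9: on WHITE (4,7): turn R to N, flip to black, move to (3,7). |black|=11
Step 10: on BLACK (3,7): turn L to W, flip to white, move to (3,6). |black|=10
Step 11: on WHITE (3,6): turn R to N, flip to black, move to (2,6). |black|=11
Step 12: on WHITE (2,6): turn R to E, flip to black, move to (2,7). |black|=12
Step 13: on WHITE (2,7): turn R to S, flip to black, move to (3,7). |black|=13
Step 14: on WHITE (3,7): turn R to W, flip to black, move to (3,6). |black|=14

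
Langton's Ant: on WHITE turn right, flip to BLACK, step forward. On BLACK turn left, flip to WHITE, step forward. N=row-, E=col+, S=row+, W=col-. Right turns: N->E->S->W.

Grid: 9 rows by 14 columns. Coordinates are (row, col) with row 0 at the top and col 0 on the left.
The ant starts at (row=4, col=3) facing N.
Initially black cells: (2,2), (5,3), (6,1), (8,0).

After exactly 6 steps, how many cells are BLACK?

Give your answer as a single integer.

Step 1: on WHITE (4,3): turn R to E, flip to black, move to (4,4). |black|=5
Step 2: on WHITE (4,4): turn R to S, flip to black, move to (5,4). |black|=6
Step 3: on WHITE (5,4): turn R to W, flip to black, move to (5,3). |black|=7
Step 4: on BLACK (5,3): turn L to S, flip to white, move to (6,3). |black|=6
Step 5: on WHITE (6,3): turn R to W, flip to black, move to (6,2). |black|=7
Step 6: on WHITE (6,2): turn R to N, flip to black, move to (5,2). |black|=8

Answer: 8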